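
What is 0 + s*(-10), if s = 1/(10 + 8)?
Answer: -5/9 ≈ -0.55556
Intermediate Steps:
s = 1/18 ≈ 0.055556
0 + s*(-10) = 0 + (1/18)*(-10) = 0 - 5/9 = -5/9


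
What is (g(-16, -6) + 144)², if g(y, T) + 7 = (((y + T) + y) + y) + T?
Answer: 5929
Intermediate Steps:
g(y, T) = -7 + 2*T + 3*y (g(y, T) = -7 + ((((y + T) + y) + y) + T) = -7 + ((((T + y) + y) + y) + T) = -7 + (((T + 2*y) + y) + T) = -7 + ((T + 3*y) + T) = -7 + (2*T + 3*y) = -7 + 2*T + 3*y)
(g(-16, -6) + 144)² = ((-7 + 2*(-6) + 3*(-16)) + 144)² = ((-7 - 12 - 48) + 144)² = (-67 + 144)² = 77² = 5929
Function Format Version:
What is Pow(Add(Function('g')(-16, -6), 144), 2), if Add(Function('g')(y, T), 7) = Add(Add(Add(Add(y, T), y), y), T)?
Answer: 5929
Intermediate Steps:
Function('g')(y, T) = Add(-7, Mul(2, T), Mul(3, y)) (Function('g')(y, T) = Add(-7, Add(Add(Add(Add(y, T), y), y), T)) = Add(-7, Add(Add(Add(Add(T, y), y), y), T)) = Add(-7, Add(Add(Add(T, Mul(2, y)), y), T)) = Add(-7, Add(Add(T, Mul(3, y)), T)) = Add(-7, Add(Mul(2, T), Mul(3, y))) = Add(-7, Mul(2, T), Mul(3, y)))
Pow(Add(Function('g')(-16, -6), 144), 2) = Pow(Add(Add(-7, Mul(2, -6), Mul(3, -16)), 144), 2) = Pow(Add(Add(-7, -12, -48), 144), 2) = Pow(Add(-67, 144), 2) = Pow(77, 2) = 5929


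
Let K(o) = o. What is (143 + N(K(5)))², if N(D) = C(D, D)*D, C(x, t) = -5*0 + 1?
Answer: 21904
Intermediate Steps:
C(x, t) = 1 (C(x, t) = 0 + 1 = 1)
N(D) = D (N(D) = 1*D = D)
(143 + N(K(5)))² = (143 + 5)² = 148² = 21904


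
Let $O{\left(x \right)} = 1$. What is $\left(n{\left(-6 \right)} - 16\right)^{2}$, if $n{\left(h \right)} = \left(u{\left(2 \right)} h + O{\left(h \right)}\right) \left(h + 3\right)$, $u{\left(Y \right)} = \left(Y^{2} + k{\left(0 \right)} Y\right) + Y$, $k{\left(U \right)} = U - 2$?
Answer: $289$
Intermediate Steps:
$k{\left(U \right)} = -2 + U$
$u{\left(Y \right)} = Y^{2} - Y$ ($u{\left(Y \right)} = \left(Y^{2} + \left(-2 + 0\right) Y\right) + Y = \left(Y^{2} - 2 Y\right) + Y = Y^{2} - Y$)
$n{\left(h \right)} = \left(1 + 2 h\right) \left(3 + h\right)$ ($n{\left(h \right)} = \left(2 \left(-1 + 2\right) h + 1\right) \left(h + 3\right) = \left(2 \cdot 1 h + 1\right) \left(3 + h\right) = \left(2 h + 1\right) \left(3 + h\right) = \left(1 + 2 h\right) \left(3 + h\right)$)
$\left(n{\left(-6 \right)} - 16\right)^{2} = \left(\left(3 + 2 \left(-6\right)^{2} + 7 \left(-6\right)\right) - 16\right)^{2} = \left(\left(3 + 2 \cdot 36 - 42\right) - 16\right)^{2} = \left(\left(3 + 72 - 42\right) - 16\right)^{2} = \left(33 - 16\right)^{2} = 17^{2} = 289$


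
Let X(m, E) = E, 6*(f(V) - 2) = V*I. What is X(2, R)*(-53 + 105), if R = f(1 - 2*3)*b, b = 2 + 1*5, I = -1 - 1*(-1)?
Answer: 728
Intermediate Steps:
I = 0 (I = -1 + 1 = 0)
f(V) = 2 (f(V) = 2 + (V*0)/6 = 2 + (1/6)*0 = 2 + 0 = 2)
b = 7 (b = 2 + 5 = 7)
R = 14 (R = 2*7 = 14)
X(2, R)*(-53 + 105) = 14*(-53 + 105) = 14*52 = 728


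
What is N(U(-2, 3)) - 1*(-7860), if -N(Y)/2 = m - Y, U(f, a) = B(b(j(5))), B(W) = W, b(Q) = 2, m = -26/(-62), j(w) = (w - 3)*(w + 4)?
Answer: 243758/31 ≈ 7863.2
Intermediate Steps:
j(w) = (-3 + w)*(4 + w)
m = 13/31 (m = -26*(-1/62) = 13/31 ≈ 0.41935)
U(f, a) = 2
N(Y) = -26/31 + 2*Y (N(Y) = -2*(13/31 - Y) = -26/31 + 2*Y)
N(U(-2, 3)) - 1*(-7860) = (-26/31 + 2*2) - 1*(-7860) = (-26/31 + 4) + 7860 = 98/31 + 7860 = 243758/31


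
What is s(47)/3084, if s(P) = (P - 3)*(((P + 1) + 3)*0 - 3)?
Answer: -11/257 ≈ -0.042802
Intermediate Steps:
s(P) = 9 - 3*P (s(P) = (-3 + P)*(((1 + P) + 3)*0 - 3) = (-3 + P)*((4 + P)*0 - 3) = (-3 + P)*(0 - 3) = (-3 + P)*(-3) = 9 - 3*P)
s(47)/3084 = (9 - 3*47)/3084 = (9 - 141)*(1/3084) = -132*1/3084 = -11/257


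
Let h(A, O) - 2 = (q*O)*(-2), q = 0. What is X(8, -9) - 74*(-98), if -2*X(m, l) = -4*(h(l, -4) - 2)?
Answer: 7252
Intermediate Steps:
h(A, O) = 2 (h(A, O) = 2 + (0*O)*(-2) = 2 + 0*(-2) = 2 + 0 = 2)
X(m, l) = 0 (X(m, l) = -(-2)*(2 - 2) = -(-2)*0 = -½*0 = 0)
X(8, -9) - 74*(-98) = 0 - 74*(-98) = 0 + 7252 = 7252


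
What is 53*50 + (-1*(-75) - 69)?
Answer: 2656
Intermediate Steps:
53*50 + (-1*(-75) - 69) = 2650 + (75 - 69) = 2650 + 6 = 2656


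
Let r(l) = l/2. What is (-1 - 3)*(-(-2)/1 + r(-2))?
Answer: -4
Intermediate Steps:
r(l) = l/2 (r(l) = l*(1/2) = l/2)
(-1 - 3)*(-(-2)/1 + r(-2)) = (-1 - 3)*(-(-2)/1 + (1/2)*(-2)) = -4*(-(-2) - 1) = -4*(-1*(-2) - 1) = -4*(2 - 1) = -4*1 = -4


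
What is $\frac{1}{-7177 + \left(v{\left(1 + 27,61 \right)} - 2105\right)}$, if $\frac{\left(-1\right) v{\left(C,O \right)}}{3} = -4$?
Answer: $- \frac{1}{9270} \approx -0.00010787$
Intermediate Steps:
$v{\left(C,O \right)} = 12$ ($v{\left(C,O \right)} = \left(-3\right) \left(-4\right) = 12$)
$\frac{1}{-7177 + \left(v{\left(1 + 27,61 \right)} - 2105\right)} = \frac{1}{-7177 + \left(12 - 2105\right)} = \frac{1}{-7177 - 2093} = \frac{1}{-9270} = - \frac{1}{9270}$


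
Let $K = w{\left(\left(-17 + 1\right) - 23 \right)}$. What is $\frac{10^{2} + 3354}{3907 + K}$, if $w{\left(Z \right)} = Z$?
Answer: $\frac{1727}{1934} \approx 0.89297$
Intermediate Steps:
$K = -39$ ($K = \left(-17 + 1\right) - 23 = -16 - 23 = -39$)
$\frac{10^{2} + 3354}{3907 + K} = \frac{10^{2} + 3354}{3907 - 39} = \frac{100 + 3354}{3868} = 3454 \cdot \frac{1}{3868} = \frac{1727}{1934}$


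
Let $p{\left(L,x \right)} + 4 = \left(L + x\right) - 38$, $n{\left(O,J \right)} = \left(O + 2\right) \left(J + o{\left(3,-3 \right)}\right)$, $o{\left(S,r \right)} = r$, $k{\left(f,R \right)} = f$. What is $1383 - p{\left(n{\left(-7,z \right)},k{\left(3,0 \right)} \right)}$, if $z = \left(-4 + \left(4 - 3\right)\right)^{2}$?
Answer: $1452$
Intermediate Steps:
$z = 9$ ($z = \left(-4 + \left(4 - 3\right)\right)^{2} = \left(-4 + 1\right)^{2} = \left(-3\right)^{2} = 9$)
$n{\left(O,J \right)} = \left(-3 + J\right) \left(2 + O\right)$ ($n{\left(O,J \right)} = \left(O + 2\right) \left(J - 3\right) = \left(2 + O\right) \left(-3 + J\right) = \left(-3 + J\right) \left(2 + O\right)$)
$p{\left(L,x \right)} = -42 + L + x$ ($p{\left(L,x \right)} = -4 - \left(38 - L - x\right) = -4 + \left(-38 + L + x\right) = -42 + L + x$)
$1383 - p{\left(n{\left(-7,z \right)},k{\left(3,0 \right)} \right)} = 1383 - \left(-42 + \left(-6 - -21 + 2 \cdot 9 + 9 \left(-7\right)\right) + 3\right) = 1383 - \left(-42 + \left(-6 + 21 + 18 - 63\right) + 3\right) = 1383 - \left(-42 - 30 + 3\right) = 1383 - -69 = 1383 + 69 = 1452$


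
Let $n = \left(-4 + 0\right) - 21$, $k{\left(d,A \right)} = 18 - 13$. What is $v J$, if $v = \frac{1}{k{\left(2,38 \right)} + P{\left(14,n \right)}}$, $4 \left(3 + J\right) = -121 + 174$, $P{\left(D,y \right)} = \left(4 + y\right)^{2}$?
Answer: $\frac{41}{1784} \approx 0.022982$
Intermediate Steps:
$k{\left(d,A \right)} = 5$
$n = -25$ ($n = -4 - 21 = -25$)
$J = \frac{41}{4}$ ($J = -3 + \frac{-121 + 174}{4} = -3 + \frac{1}{4} \cdot 53 = -3 + \frac{53}{4} = \frac{41}{4} \approx 10.25$)
$v = \frac{1}{446}$ ($v = \frac{1}{5 + \left(4 - 25\right)^{2}} = \frac{1}{5 + \left(-21\right)^{2}} = \frac{1}{5 + 441} = \frac{1}{446} \approx 0.0022422$)
$v J = \frac{1}{446} \cdot \frac{41}{4} = \frac{41}{1784}$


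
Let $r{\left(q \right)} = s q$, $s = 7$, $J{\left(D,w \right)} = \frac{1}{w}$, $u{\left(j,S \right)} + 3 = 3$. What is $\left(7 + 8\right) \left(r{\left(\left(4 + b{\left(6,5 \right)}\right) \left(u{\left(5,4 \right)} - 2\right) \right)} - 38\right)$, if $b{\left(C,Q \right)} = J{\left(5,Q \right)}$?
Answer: $-1452$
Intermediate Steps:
$u{\left(j,S \right)} = 0$ ($u{\left(j,S \right)} = -3 + 3 = 0$)
$b{\left(C,Q \right)} = \frac{1}{Q}$
$r{\left(q \right)} = 7 q$
$\left(7 + 8\right) \left(r{\left(\left(4 + b{\left(6,5 \right)}\right) \left(u{\left(5,4 \right)} - 2\right) \right)} - 38\right) = \left(7 + 8\right) \left(7 \left(4 + \frac{1}{5}\right) \left(0 - 2\right) - 38\right) = 15 \left(7 \left(4 + \frac{1}{5}\right) \left(-2\right) - 38\right) = 15 \left(7 \cdot \frac{21}{5} \left(-2\right) - 38\right) = 15 \left(7 \left(- \frac{42}{5}\right) - 38\right) = 15 \left(- \frac{294}{5} - 38\right) = 15 \left(- \frac{484}{5}\right) = -1452$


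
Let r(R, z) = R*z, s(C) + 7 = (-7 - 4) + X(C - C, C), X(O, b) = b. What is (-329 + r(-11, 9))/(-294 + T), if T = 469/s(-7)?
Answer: 10700/7819 ≈ 1.3685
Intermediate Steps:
s(C) = -18 + C (s(C) = -7 + ((-7 - 4) + C) = -7 + (-11 + C) = -18 + C)
T = -469/25 (T = 469/(-18 - 7) = 469/(-25) = 469*(-1/25) = -469/25 ≈ -18.760)
(-329 + r(-11, 9))/(-294 + T) = (-329 - 11*9)/(-294 - 469/25) = (-329 - 99)/(-7819/25) = -428*(-25/7819) = 10700/7819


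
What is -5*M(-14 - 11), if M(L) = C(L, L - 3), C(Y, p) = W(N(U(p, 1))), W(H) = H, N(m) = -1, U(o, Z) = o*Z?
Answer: 5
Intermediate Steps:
U(o, Z) = Z*o
C(Y, p) = -1
M(L) = -1
-5*M(-14 - 11) = -5*(-1) = 5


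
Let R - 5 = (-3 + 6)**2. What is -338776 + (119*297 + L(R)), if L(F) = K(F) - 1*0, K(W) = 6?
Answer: -303427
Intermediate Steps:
R = 14 (R = 5 + (-3 + 6)**2 = 5 + 3**2 = 5 + 9 = 14)
L(F) = 6 (L(F) = 6 - 1*0 = 6 + 0 = 6)
-338776 + (119*297 + L(R)) = -338776 + (119*297 + 6) = -338776 + (35343 + 6) = -338776 + 35349 = -303427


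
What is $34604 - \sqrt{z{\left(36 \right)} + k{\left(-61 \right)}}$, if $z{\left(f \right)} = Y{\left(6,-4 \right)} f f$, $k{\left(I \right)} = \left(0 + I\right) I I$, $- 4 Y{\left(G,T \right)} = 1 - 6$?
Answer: $34604 - i \sqrt{225361} \approx 34604.0 - 474.72 i$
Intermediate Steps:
$Y{\left(G,T \right)} = \frac{5}{4}$ ($Y{\left(G,T \right)} = - \frac{1 - 6}{4} = \left(- \frac{1}{4}\right) \left(-5\right) = \frac{5}{4}$)
$k{\left(I \right)} = I^{3}$ ($k{\left(I \right)} = I I I = I^{2} I = I^{3}$)
$z{\left(f \right)} = \frac{5 f^{2}}{4}$ ($z{\left(f \right)} = \frac{5 f}{4} f = \frac{5 f^{2}}{4}$)
$34604 - \sqrt{z{\left(36 \right)} + k{\left(-61 \right)}} = 34604 - \sqrt{\frac{5 \cdot 36^{2}}{4} + \left(-61\right)^{3}} = 34604 - \sqrt{\frac{5}{4} \cdot 1296 - 226981} = 34604 - \sqrt{1620 - 226981} = 34604 - \sqrt{-225361} = 34604 - i \sqrt{225361}$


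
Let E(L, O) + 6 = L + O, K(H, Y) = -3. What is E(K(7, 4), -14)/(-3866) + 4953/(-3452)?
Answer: -9534451/6672716 ≈ -1.4289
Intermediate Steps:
E(L, O) = -6 + L + O (E(L, O) = -6 + (L + O) = -6 + L + O)
E(K(7, 4), -14)/(-3866) + 4953/(-3452) = (-6 - 3 - 14)/(-3866) + 4953/(-3452) = -23*(-1/3866) + 4953*(-1/3452) = 23/3866 - 4953/3452 = -9534451/6672716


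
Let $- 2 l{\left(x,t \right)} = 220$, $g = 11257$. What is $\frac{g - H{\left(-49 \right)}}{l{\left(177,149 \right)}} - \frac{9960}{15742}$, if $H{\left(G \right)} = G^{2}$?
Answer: $- \frac{35126688}{432905} \approx -81.142$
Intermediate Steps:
$l{\left(x,t \right)} = -110$ ($l{\left(x,t \right)} = \left(- \frac{1}{2}\right) 220 = -110$)
$\frac{g - H{\left(-49 \right)}}{l{\left(177,149 \right)}} - \frac{9960}{15742} = \frac{11257 - \left(-49\right)^{2}}{-110} - \frac{9960}{15742} = \left(11257 - 2401\right) \left(- \frac{1}{110}\right) - \frac{4980}{7871} = 8856 \left(- \frac{1}{110}\right) - \frac{4980}{7871} = - \frac{4428}{55} - \frac{4980}{7871} = - \frac{35126688}{432905}$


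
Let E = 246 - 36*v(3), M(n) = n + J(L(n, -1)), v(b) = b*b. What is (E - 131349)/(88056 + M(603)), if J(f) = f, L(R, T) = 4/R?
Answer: -79250481/53461381 ≈ -1.4824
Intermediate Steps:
v(b) = b**2
M(n) = n + 4/n
E = -78 (E = 246 - 36*3**2 = 246 - 36*9 = 246 - 324 = -78)
(E - 131349)/(88056 + M(603)) = (-78 - 131349)/(88056 + (603 + 4/603)) = -131427/(88056 + (603 + 4*(1/603))) = -131427/(88056 + (603 + 4/603)) = -131427/(88056 + 363613/603) = -131427/53461381/603 = -131427*603/53461381 = -79250481/53461381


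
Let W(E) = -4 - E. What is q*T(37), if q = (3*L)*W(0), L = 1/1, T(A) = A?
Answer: -444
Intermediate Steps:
L = 1
q = -12 (q = (3*1)*(-4 - 1*0) = 3*(-4 + 0) = 3*(-4) = -12)
q*T(37) = -12*37 = -444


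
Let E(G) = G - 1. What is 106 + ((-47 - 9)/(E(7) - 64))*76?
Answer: 5202/29 ≈ 179.38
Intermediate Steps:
E(G) = -1 + G
106 + ((-47 - 9)/(E(7) - 64))*76 = 106 + ((-47 - 9)/((-1 + 7) - 64))*76 = 106 - 56/(6 - 64)*76 = 106 - 56/(-58)*76 = 106 - 56*(-1/58)*76 = 106 + (28/29)*76 = 106 + 2128/29 = 5202/29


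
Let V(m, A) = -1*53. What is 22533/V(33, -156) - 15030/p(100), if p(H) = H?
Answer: -304989/530 ≈ -575.45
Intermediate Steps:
V(m, A) = -53
22533/V(33, -156) - 15030/p(100) = 22533/(-53) - 15030/100 = 22533*(-1/53) - 15030*1/100 = -22533/53 - 1503/10 = -304989/530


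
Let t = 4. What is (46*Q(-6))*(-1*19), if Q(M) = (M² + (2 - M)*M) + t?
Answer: 6992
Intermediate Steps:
Q(M) = 4 + M² + M*(2 - M) (Q(M) = (M² + (2 - M)*M) + 4 = (M² + M*(2 - M)) + 4 = 4 + M² + M*(2 - M))
(46*Q(-6))*(-1*19) = (46*(4 + 2*(-6)))*(-1*19) = (46*(4 - 12))*(-19) = (46*(-8))*(-19) = -368*(-19) = 6992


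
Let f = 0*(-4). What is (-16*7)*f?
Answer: 0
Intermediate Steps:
f = 0
(-16*7)*f = -16*7*0 = -112*0 = 0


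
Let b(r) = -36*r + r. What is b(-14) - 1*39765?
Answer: -39275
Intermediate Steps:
b(r) = -35*r
b(-14) - 1*39765 = -35*(-14) - 1*39765 = 490 - 39765 = -39275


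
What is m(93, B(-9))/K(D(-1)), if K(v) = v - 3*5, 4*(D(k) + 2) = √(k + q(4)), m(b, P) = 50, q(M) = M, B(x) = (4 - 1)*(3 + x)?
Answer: -13600/4621 - 200*√3/4621 ≈ -3.0181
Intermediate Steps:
B(x) = 9 + 3*x (B(x) = 3*(3 + x) = 9 + 3*x)
D(k) = -2 + √(4 + k)/4 (D(k) = -2 + √(k + 4)/4 = -2 + √(4 + k)/4)
K(v) = -15 + v (K(v) = v - 15 = -15 + v)
m(93, B(-9))/K(D(-1)) = 50/(-15 + (-2 + √(4 - 1)/4)) = 50/(-15 + (-2 + √3/4)) = 50/(-17 + √3/4)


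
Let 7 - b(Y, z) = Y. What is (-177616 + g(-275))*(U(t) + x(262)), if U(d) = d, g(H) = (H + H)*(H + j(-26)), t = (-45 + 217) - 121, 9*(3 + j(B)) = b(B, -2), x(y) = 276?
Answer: -8741582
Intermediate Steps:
b(Y, z) = 7 - Y
j(B) = -20/9 - B/9 (j(B) = -3 + (7 - B)/9 = -3 + (7/9 - B/9) = -20/9 - B/9)
t = 51 (t = 172 - 121 = 51)
g(H) = 2*H*(2/3 + H) (g(H) = (H + H)*(H + (-20/9 - 1/9*(-26))) = (2*H)*(H + (-20/9 + 26/9)) = (2*H)*(H + 2/3) = (2*H)*(2/3 + H) = 2*H*(2/3 + H))
(-177616 + g(-275))*(U(t) + x(262)) = (-177616 + (2/3)*(-275)*(2 + 3*(-275)))*(51 + 276) = (-177616 + (2/3)*(-275)*(2 - 825))*327 = (-177616 + (2/3)*(-275)*(-823))*327 = (-177616 + 452650/3)*327 = -80198/3*327 = -8741582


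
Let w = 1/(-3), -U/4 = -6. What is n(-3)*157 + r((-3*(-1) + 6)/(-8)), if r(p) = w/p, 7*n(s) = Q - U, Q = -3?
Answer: -114397/189 ≈ -605.28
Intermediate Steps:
U = 24 (U = -4*(-6) = 24)
n(s) = -27/7 (n(s) = (-3 - 1*24)/7 = (-3 - 24)/7 = (⅐)*(-27) = -27/7)
w = -⅓ ≈ -0.33333
r(p) = -1/(3*p)
n(-3)*157 + r((-3*(-1) + 6)/(-8)) = -27/7*157 - (-8/(-3*(-1) + 6))/3 = -4239/7 - (-8/(3 + 6))/3 = -4239/7 - 1/(3*(9*(-⅛))) = -4239/7 - 1/(3*(-9/8)) = -4239/7 - ⅓*(-8/9) = -4239/7 + 8/27 = -114397/189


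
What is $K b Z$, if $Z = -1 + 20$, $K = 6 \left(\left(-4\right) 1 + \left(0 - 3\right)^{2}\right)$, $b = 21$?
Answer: $11970$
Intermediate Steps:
$K = 30$ ($K = 6 \left(-4 + \left(-3\right)^{2}\right) = 6 \left(-4 + 9\right) = 6 \cdot 5 = 30$)
$Z = 19$
$K b Z = 30 \cdot 21 \cdot 19 = 630 \cdot 19 = 11970$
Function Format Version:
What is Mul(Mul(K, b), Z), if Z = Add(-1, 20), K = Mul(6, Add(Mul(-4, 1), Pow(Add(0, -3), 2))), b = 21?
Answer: 11970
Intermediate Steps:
K = 30 (K = Mul(6, Add(-4, Pow(-3, 2))) = Mul(6, Add(-4, 9)) = Mul(6, 5) = 30)
Z = 19
Mul(Mul(K, b), Z) = Mul(Mul(30, 21), 19) = Mul(630, 19) = 11970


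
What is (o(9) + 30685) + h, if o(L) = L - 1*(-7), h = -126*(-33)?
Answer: 34859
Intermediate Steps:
h = 4158
o(L) = 7 + L (o(L) = L + 7 = 7 + L)
(o(9) + 30685) + h = ((7 + 9) + 30685) + 4158 = (16 + 30685) + 4158 = 30701 + 4158 = 34859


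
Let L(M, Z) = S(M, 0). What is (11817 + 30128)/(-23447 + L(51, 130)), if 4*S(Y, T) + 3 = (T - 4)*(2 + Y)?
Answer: -167780/94003 ≈ -1.7848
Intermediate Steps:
S(Y, T) = -¾ + (-4 + T)*(2 + Y)/4 (S(Y, T) = -¾ + ((T - 4)*(2 + Y))/4 = -¾ + ((-4 + T)*(2 + Y))/4 = -¾ + (-4 + T)*(2 + Y)/4)
L(M, Z) = -11/4 - M (L(M, Z) = -11/4 + (½)*0 - M + (¼)*0*M = -11/4 + 0 - M + 0 = -11/4 - M)
(11817 + 30128)/(-23447 + L(51, 130)) = (11817 + 30128)/(-23447 + (-11/4 - 1*51)) = 41945/(-23447 + (-11/4 - 51)) = 41945/(-23447 - 215/4) = 41945/(-94003/4) = 41945*(-4/94003) = -167780/94003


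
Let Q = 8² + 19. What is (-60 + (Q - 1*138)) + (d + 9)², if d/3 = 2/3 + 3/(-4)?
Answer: -615/16 ≈ -38.438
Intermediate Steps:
Q = 83 (Q = 64 + 19 = 83)
d = -¼ (d = 3*(2/3 + 3/(-4)) = 3*(2*(⅓) + 3*(-¼)) = 3*(⅔ - ¾) = 3*(-1/12) = -¼ ≈ -0.25000)
(-60 + (Q - 1*138)) + (d + 9)² = (-60 + (83 - 1*138)) + (-¼ + 9)² = (-60 + (83 - 138)) + (35/4)² = (-60 - 55) + 1225/16 = -115 + 1225/16 = -615/16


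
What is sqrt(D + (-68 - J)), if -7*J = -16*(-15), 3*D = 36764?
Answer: 8*sqrt(84210)/21 ≈ 110.55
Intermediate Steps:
D = 36764/3 (D = (1/3)*36764 = 36764/3 ≈ 12255.)
J = -240/7 (J = -(-16)*(-15)/7 = -1/7*240 = -240/7 ≈ -34.286)
sqrt(D + (-68 - J)) = sqrt(36764/3 + (-68 - 1*(-240/7))) = sqrt(36764/3 + (-68 + 240/7)) = sqrt(36764/3 - 236/7) = sqrt(256640/21) = 8*sqrt(84210)/21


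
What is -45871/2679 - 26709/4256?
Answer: -14041073/600096 ≈ -23.398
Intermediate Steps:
-45871/2679 - 26709/4256 = -14041073/600096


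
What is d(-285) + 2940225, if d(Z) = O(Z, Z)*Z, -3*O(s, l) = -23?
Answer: 2938040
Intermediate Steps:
O(s, l) = 23/3 (O(s, l) = -⅓*(-23) = 23/3)
d(Z) = 23*Z/3
d(-285) + 2940225 = (23/3)*(-285) + 2940225 = -2185 + 2940225 = 2938040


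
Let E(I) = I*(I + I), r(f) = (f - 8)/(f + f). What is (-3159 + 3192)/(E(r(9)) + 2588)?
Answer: 5346/419257 ≈ 0.012751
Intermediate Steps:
r(f) = (-8 + f)/(2*f) (r(f) = (-8 + f)/((2*f)) = (-8 + f)*(1/(2*f)) = (-8 + f)/(2*f))
E(I) = 2*I**2 (E(I) = I*(2*I) = 2*I**2)
(-3159 + 3192)/(E(r(9)) + 2588) = (-3159 + 3192)/(2*((1/2)*(-8 + 9)/9)**2 + 2588) = 33/(2*((1/2)*(1/9)*1)**2 + 2588) = 33/(2*(1/18)**2 + 2588) = 33/(2*(1/324) + 2588) = 33/(1/162 + 2588) = 33/(419257/162) = 33*(162/419257) = 5346/419257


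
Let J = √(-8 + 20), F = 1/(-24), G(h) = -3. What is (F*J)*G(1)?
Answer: √3/4 ≈ 0.43301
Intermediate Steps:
F = -1/24 ≈ -0.041667
J = 2*√3 (J = √12 = 2*√3 ≈ 3.4641)
(F*J)*G(1) = -√3/12*(-3) = √3/4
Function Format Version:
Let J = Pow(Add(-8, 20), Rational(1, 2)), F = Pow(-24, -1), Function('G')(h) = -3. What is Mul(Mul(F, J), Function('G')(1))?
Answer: Mul(Rational(1, 4), Pow(3, Rational(1, 2))) ≈ 0.43301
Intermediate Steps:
F = Rational(-1, 24) ≈ -0.041667
J = Mul(2, Pow(3, Rational(1, 2))) (J = Pow(12, Rational(1, 2)) = Mul(2, Pow(3, Rational(1, 2))) ≈ 3.4641)
Mul(Mul(F, J), Function('G')(1)) = Mul(Mul(Rational(-1, 24), Mul(2, Pow(3, Rational(1, 2)))), -3) = Mul(Mul(Rational(-1, 12), Pow(3, Rational(1, 2))), -3) = Mul(Rational(1, 4), Pow(3, Rational(1, 2)))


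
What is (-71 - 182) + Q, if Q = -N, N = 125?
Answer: -378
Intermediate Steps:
Q = -125 (Q = -1*125 = -125)
(-71 - 182) + Q = (-71 - 182) - 125 = -253 - 125 = -378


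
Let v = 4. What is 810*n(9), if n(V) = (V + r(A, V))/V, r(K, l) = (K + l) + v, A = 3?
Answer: 2250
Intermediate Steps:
r(K, l) = 4 + K + l (r(K, l) = (K + l) + 4 = 4 + K + l)
n(V) = (7 + 2*V)/V (n(V) = (V + (4 + 3 + V))/V = (V + (7 + V))/V = (7 + 2*V)/V)
810*n(9) = 810*(2 + 7/9) = 810*(25/9) = 2250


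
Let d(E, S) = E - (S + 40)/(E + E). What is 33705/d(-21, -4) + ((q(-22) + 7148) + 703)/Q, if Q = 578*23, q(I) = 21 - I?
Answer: -522567806/312409 ≈ -1672.7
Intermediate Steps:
d(E, S) = E - (40 + S)/(2*E)
Q = 13294
33705/d(-21, -4) + ((q(-22) + 7148) + 703)/Q = 33705/(((-20 + (-21)² - ½*(-4))/(-21))) + (((21 - 1*(-22)) + 7148) + 703)/13294 = 33705/((-(-20 + 441 + 2)/21)) + (((21 + 22) + 7148) + 703)*(1/13294) = 33705/((-1/21*423)) + ((43 + 7148) + 703)*(1/13294) = 33705/(-141/7) + (7191 + 703)*(1/13294) = 33705*(-7/141) + 7894*(1/13294) = -78645/47 + 3947/6647 = -522567806/312409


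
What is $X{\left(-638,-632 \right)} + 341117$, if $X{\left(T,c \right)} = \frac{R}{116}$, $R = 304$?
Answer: $\frac{9892469}{29} \approx 3.4112 \cdot 10^{5}$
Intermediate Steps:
$X{\left(T,c \right)} = \frac{76}{29}$ ($X{\left(T,c \right)} = \frac{304}{116} = 304 \cdot \frac{1}{116} = \frac{76}{29}$)
$X{\left(-638,-632 \right)} + 341117 = \frac{76}{29} + 341117 = \frac{9892469}{29}$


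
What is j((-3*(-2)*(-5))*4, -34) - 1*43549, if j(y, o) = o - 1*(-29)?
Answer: -43554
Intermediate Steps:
j(y, o) = 29 + o (j(y, o) = o + 29 = 29 + o)
j((-3*(-2)*(-5))*4, -34) - 1*43549 = (29 - 34) - 1*43549 = -5 - 43549 = -43554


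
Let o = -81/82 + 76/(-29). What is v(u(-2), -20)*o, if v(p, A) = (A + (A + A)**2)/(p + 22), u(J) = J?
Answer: -677899/2378 ≈ -285.07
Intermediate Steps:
v(p, A) = (A + 4*A**2)/(22 + p) (v(p, A) = (A + (2*A)**2)/(22 + p) = (A + 4*A**2)/(22 + p))
o = -8581/2378 (o = -81*1/82 + 76*(-1/29) = -81/82 - 76/29 = -8581/2378 ≈ -3.6085)
v(u(-2), -20)*o = -20*(1 + 4*(-20))/(22 - 2)*(-8581/2378) = -20*(1 - 80)/20*(-8581/2378) = -20*1/20*(-79)*(-8581/2378) = 79*(-8581/2378) = -677899/2378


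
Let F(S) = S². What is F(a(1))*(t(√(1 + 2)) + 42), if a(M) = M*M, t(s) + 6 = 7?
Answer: 43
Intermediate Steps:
t(s) = 1 (t(s) = -6 + 7 = 1)
a(M) = M²
F(a(1))*(t(√(1 + 2)) + 42) = (1²)²*(1 + 42) = 1²*43 = 1*43 = 43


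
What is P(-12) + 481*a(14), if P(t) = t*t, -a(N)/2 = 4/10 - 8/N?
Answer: 10812/35 ≈ 308.91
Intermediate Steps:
a(N) = -⅘ + 16/N (a(N) = -2*(4/10 - 8/N) = -2*(4*(⅒) - 8/N) = -2*(⅖ - 8/N) = -⅘ + 16/N)
P(t) = t²
P(-12) + 481*a(14) = (-12)² + 481*(-⅘ + 16/14) = 144 + 481*(-⅘ + 16*(1/14)) = 144 + 481*(-⅘ + 8/7) = 144 + 481*(12/35) = 144 + 5772/35 = 10812/35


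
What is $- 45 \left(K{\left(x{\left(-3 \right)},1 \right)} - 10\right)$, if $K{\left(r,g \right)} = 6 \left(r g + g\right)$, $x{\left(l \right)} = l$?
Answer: $990$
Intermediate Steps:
$K{\left(r,g \right)} = 6 g + 6 g r$ ($K{\left(r,g \right)} = 6 \left(g r + g\right) = 6 \left(g + g r\right) = 6 g + 6 g r$)
$- 45 \left(K{\left(x{\left(-3 \right)},1 \right)} - 10\right) = - 45 \left(6 \cdot 1 \left(1 - 3\right) - 10\right) = - 45 \left(6 \cdot 1 \left(-2\right) - 10\right) = - 45 \left(-12 - 10\right) = \left(-45\right) \left(-22\right) = 990$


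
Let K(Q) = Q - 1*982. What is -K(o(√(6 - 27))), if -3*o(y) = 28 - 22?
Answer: 984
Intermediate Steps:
o(y) = -2 (o(y) = -(28 - 22)/3 = -⅓*6 = -2)
K(Q) = -982 + Q (K(Q) = Q - 982 = -982 + Q)
-K(o(√(6 - 27))) = -(-982 - 2) = -1*(-984) = 984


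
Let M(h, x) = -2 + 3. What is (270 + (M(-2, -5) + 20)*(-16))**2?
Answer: 4356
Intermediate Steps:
M(h, x) = 1
(270 + (M(-2, -5) + 20)*(-16))**2 = (270 + (1 + 20)*(-16))**2 = (270 + 21*(-16))**2 = (270 - 336)**2 = (-66)**2 = 4356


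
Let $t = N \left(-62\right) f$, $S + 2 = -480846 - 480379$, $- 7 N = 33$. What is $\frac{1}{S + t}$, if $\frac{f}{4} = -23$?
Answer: $- \frac{7}{6916821} \approx -1.012 \cdot 10^{-6}$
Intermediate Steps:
$N = - \frac{33}{7}$ ($N = \left(- \frac{1}{7}\right) 33 = - \frac{33}{7} \approx -4.7143$)
$S = -961227$ ($S = -2 - 961225 = -961227$)
$f = -92$ ($f = 4 \left(-23\right) = -92$)
$t = - \frac{188232}{7}$ ($t = \left(- \frac{33}{7}\right) \left(-62\right) \left(-92\right) = \frac{2046}{7} \left(-92\right) = - \frac{188232}{7} \approx -26890.0$)
$\frac{1}{S + t} = \frac{1}{-961227 - \frac{188232}{7}} = \frac{1}{- \frac{6916821}{7}} = - \frac{7}{6916821}$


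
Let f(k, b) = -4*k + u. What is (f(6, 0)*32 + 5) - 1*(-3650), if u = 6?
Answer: 3079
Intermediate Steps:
f(k, b) = 6 - 4*k (f(k, b) = -4*k + 6 = 6 - 4*k)
(f(6, 0)*32 + 5) - 1*(-3650) = ((6 - 4*6)*32 + 5) - 1*(-3650) = ((6 - 24)*32 + 5) + 3650 = (-18*32 + 5) + 3650 = (-576 + 5) + 3650 = -571 + 3650 = 3079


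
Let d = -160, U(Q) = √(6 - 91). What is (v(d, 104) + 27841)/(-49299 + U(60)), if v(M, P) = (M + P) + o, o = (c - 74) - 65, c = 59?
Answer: -1365828795/2430391486 - 27705*I*√85/2430391486 ≈ -0.56198 - 0.0001051*I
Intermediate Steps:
o = -80 (o = (59 - 74) - 65 = -15 - 65 = -80)
U(Q) = I*√85 (U(Q) = √(-85) = I*√85)
v(M, P) = -80 + M + P (v(M, P) = (M + P) - 80 = -80 + M + P)
(v(d, 104) + 27841)/(-49299 + U(60)) = ((-80 - 160 + 104) + 27841)/(-49299 + I*√85) = (-136 + 27841)/(-49299 + I*√85) = 27705/(-49299 + I*√85)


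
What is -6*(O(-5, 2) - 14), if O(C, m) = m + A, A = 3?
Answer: 54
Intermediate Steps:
O(C, m) = 3 + m (O(C, m) = m + 3 = 3 + m)
-6*(O(-5, 2) - 14) = -6*((3 + 2) - 14) = -6*(5 - 14) = -6*(-9) = 54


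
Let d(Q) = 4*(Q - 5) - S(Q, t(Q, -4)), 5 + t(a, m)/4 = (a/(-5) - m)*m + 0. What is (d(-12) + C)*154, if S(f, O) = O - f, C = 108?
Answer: 115808/5 ≈ 23162.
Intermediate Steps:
t(a, m) = -20 + 4*m*(-m - a/5) (t(a, m) = -20 + 4*((a/(-5) - m)*m + 0) = -20 + 4*((a*(-⅕) - m)*m + 0) = -20 + 4*((-a/5 - m)*m + 0) = -20 + 4*((-m - a/5)*m + 0) = -20 + 4*(m*(-m - a/5) + 0) = -20 + 4*(m*(-m - a/5)) = -20 + 4*m*(-m - a/5))
d(Q) = 64 + 9*Q/5 (d(Q) = 4*(Q - 5) - ((-20 - 4*(-4)² - ⅘*Q*(-4)) - Q) = 4*(-5 + Q) - ((-20 - 4*16 + 16*Q/5) - Q) = (-20 + 4*Q) - ((-20 - 64 + 16*Q/5) - Q) = (-20 + 4*Q) - ((-84 + 16*Q/5) - Q) = (-20 + 4*Q) - (-84 + 11*Q/5) = (-20 + 4*Q) + (84 - 11*Q/5) = 64 + 9*Q/5)
(d(-12) + C)*154 = ((64 + (9/5)*(-12)) + 108)*154 = ((64 - 108/5) + 108)*154 = (212/5 + 108)*154 = (752/5)*154 = 115808/5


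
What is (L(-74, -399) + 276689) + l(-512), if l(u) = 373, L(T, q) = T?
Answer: 276988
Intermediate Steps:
(L(-74, -399) + 276689) + l(-512) = (-74 + 276689) + 373 = 276615 + 373 = 276988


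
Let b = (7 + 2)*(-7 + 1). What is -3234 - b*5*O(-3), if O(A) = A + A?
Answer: -4854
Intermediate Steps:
O(A) = 2*A
b = -54 (b = 9*(-6) = -54)
-3234 - b*5*O(-3) = -3234 - (-54*5)*2*(-3) = -3234 - (-270)*(-6) = -3234 - 1*1620 = -3234 - 1620 = -4854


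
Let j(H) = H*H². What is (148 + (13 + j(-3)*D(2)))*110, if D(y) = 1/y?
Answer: 16225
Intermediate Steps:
j(H) = H³
(148 + (13 + j(-3)*D(2)))*110 = (148 + (13 + (-3)³/2))*110 = (148 + (13 - 27*½))*110 = (148 + (13 - 27/2))*110 = (148 - ½)*110 = (295/2)*110 = 16225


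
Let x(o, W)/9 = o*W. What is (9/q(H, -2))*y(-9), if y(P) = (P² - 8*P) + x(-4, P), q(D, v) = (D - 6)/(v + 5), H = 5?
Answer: -12879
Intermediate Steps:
x(o, W) = 9*W*o (x(o, W) = 9*(o*W) = 9*(W*o) = 9*W*o)
q(D, v) = (-6 + D)/(5 + v)
y(P) = P² - 44*P (y(P) = (P² - 8*P) + 9*P*(-4) = (P² - 8*P) - 36*P = P² - 44*P)
(9/q(H, -2))*y(-9) = (9/(((-6 + 5)/(5 - 2))))*(-9*(-44 - 9)) = (9/((-1/3)))*(-9*(-53)) = (9/(((⅓)*(-1))))*477 = (9/(-⅓))*477 = (9*(-3))*477 = -27*477 = -12879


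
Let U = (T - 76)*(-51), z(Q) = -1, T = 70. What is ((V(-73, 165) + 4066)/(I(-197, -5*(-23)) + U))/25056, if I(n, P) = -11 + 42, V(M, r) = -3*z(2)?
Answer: 4069/8443872 ≈ 0.00048189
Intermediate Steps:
V(M, r) = 3 (V(M, r) = -3*(-1) = 3)
I(n, P) = 31
U = 306 (U = (70 - 76)*(-51) = -6*(-51) = 306)
((V(-73, 165) + 4066)/(I(-197, -5*(-23)) + U))/25056 = ((3 + 4066)/(31 + 306))/25056 = (4069/337)*(1/25056) = 4069/8443872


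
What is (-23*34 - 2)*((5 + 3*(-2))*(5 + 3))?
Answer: 6272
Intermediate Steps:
(-23*34 - 2)*((5 + 3*(-2))*(5 + 3)) = (-782 - 2)*((5 - 6)*8) = -(-784)*8 = -784*(-8) = 6272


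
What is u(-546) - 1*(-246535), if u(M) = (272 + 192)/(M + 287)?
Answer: 63852101/259 ≈ 2.4653e+5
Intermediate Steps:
u(M) = 464/(287 + M)
u(-546) - 1*(-246535) = 464/(287 - 546) - 1*(-246535) = 464/(-259) + 246535 = 464*(-1/259) + 246535 = -464/259 + 246535 = 63852101/259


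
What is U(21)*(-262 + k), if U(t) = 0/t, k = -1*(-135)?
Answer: 0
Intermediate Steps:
k = 135
U(t) = 0
U(21)*(-262 + k) = 0*(-262 + 135) = 0*(-127) = 0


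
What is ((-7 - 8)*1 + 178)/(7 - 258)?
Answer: -163/251 ≈ -0.64940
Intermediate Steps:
((-7 - 8)*1 + 178)/(7 - 258) = (-15*1 + 178)/(-251) = (-15 + 178)*(-1/251) = 163*(-1/251) = -163/251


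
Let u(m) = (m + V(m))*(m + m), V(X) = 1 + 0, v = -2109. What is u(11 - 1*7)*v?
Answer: -84360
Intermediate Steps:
V(X) = 1
u(m) = 2*m*(1 + m) (u(m) = (m + 1)*(m + m) = (1 + m)*(2*m) = 2*m*(1 + m))
u(11 - 1*7)*v = (2*(11 - 1*7)*(1 + (11 - 1*7)))*(-2109) = (2*(11 - 7)*(1 + (11 - 7)))*(-2109) = (2*4*(1 + 4))*(-2109) = (2*4*5)*(-2109) = 40*(-2109) = -84360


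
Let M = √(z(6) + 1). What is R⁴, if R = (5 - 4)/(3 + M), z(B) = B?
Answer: (3 + √7)⁻⁴ ≈ 0.00098427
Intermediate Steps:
M = √7 (M = √(6 + 1) = √7 ≈ 2.6458)
R = 1/(3 + √7) (R = (5 - 4)/(3 + √7) = 1/(3 + √7) ≈ 0.17712)
R⁴ = (3/2 - √7/2)⁴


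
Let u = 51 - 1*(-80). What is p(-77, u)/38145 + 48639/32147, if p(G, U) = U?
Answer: 59985352/39556365 ≈ 1.5165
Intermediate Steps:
u = 131 (u = 51 + 80 = 131)
p(-77, u)/38145 + 48639/32147 = 131/38145 + 48639/32147 = 131*(1/38145) + 48639*(1/32147) = 131/38145 + 1569/1037 = 59985352/39556365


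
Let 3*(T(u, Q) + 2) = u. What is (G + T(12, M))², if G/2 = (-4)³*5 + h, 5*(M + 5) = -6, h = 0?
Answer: 407044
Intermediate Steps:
M = -31/5 (M = -5 + (⅕)*(-6) = -5 - 6/5 = -31/5 ≈ -6.2000)
T(u, Q) = -2 + u/3
G = -640 (G = 2*((-4)³*5 + 0) = 2*(-64*5 + 0) = 2*(-320 + 0) = 2*(-320) = -640)
(G + T(12, M))² = (-640 + (-2 + (⅓)*12))² = (-640 + (-2 + 4))² = (-640 + 2)² = (-638)² = 407044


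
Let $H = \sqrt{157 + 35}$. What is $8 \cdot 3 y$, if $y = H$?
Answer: $192 \sqrt{3} \approx 332.55$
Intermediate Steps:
$H = 8 \sqrt{3}$ ($H = \sqrt{192} = 8 \sqrt{3} \approx 13.856$)
$y = 8 \sqrt{3} \approx 13.856$
$8 \cdot 3 y = 8 \cdot 3 \cdot 8 \sqrt{3} = 24 \cdot 8 \sqrt{3} = 192 \sqrt{3}$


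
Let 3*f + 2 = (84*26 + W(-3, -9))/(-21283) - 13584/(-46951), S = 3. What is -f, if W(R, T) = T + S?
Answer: 1811667272/2997774399 ≈ 0.60434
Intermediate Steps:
W(R, T) = 3 + T (W(R, T) = T + 3 = 3 + T)
f = -1811667272/2997774399 (f = -⅔ + ((84*26 + (3 - 9))/(-21283) - 13584/(-46951))/3 = -⅔ + ((2184 - 6)*(-1/21283) - 13584*(-1/46951))/3 = -⅔ + (2178*(-1/21283) + 13584/46951)/3 = -⅔ + (-2178/21283 + 13584/46951)/3 = -⅔ + (⅓)*(186848994/999258133) = -⅔ + 62282998/999258133 = -1811667272/2997774399 ≈ -0.60434)
-f = -1*(-1811667272/2997774399) = 1811667272/2997774399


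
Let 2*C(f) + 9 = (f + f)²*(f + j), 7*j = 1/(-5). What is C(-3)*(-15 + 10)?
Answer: 4131/14 ≈ 295.07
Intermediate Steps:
j = -1/35 (j = (⅐)/(-5) = (⅐)*(-⅕) = -1/35 ≈ -0.028571)
C(f) = -9/2 + 2*f²*(-1/35 + f) (C(f) = -9/2 + ((f + f)²*(f - 1/35))/2 = -9/2 + ((2*f)²*(-1/35 + f))/2 = -9/2 + ((4*f²)*(-1/35 + f))/2 = -9/2 + (4*f²*(-1/35 + f))/2 = -9/2 + 2*f²*(-1/35 + f))
C(-3)*(-15 + 10) = (-9/2 + 2*(-3)³ - 2/35*(-3)²)*(-15 + 10) = (-9/2 + 2*(-27) - 2/35*9)*(-5) = (-9/2 - 54 - 18/35)*(-5) = -4131/70*(-5) = 4131/14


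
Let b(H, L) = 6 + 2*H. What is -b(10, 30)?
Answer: -26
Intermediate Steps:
-b(10, 30) = -(6 + 2*10) = -(6 + 20) = -1*26 = -26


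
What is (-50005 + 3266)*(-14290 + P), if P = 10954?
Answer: 155921304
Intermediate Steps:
(-50005 + 3266)*(-14290 + P) = (-50005 + 3266)*(-14290 + 10954) = -46739*(-3336) = 155921304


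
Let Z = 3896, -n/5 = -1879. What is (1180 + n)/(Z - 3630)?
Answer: 10575/266 ≈ 39.756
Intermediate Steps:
n = 9395 (n = -5*(-1879) = 9395)
(1180 + n)/(Z - 3630) = (1180 + 9395)/(3896 - 3630) = 10575/266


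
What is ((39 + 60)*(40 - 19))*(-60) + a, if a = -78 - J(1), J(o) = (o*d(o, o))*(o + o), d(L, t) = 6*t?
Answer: -124830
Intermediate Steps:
J(o) = 12*o**3 (J(o) = (o*(6*o))*(o + o) = (6*o**2)*(2*o) = 12*o**3)
a = -90 (a = -78 - 12*1**3 = -78 - 12 = -90)
((39 + 60)*(40 - 19))*(-60) + a = ((39 + 60)*(40 - 19))*(-60) - 90 = (99*21)*(-60) - 90 = 2079*(-60) - 90 = -124740 - 90 = -124830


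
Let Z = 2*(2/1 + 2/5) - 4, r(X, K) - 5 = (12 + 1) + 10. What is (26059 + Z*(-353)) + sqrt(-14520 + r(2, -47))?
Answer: 128883/5 + 2*I*sqrt(3623) ≈ 25777.0 + 120.38*I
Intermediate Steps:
r(X, K) = 28 (r(X, K) = 5 + ((12 + 1) + 10) = 5 + (13 + 10) = 5 + 23 = 28)
Z = 4/5 (Z = 2*(2*1 + 2*(1/5)) - 4 = 2*(2 + 2/5) - 4 = 2*(12/5) - 4 = 24/5 - 4 = 4/5 ≈ 0.80000)
(26059 + Z*(-353)) + sqrt(-14520 + r(2, -47)) = (26059 + (4/5)*(-353)) + sqrt(-14520 + 28) = (26059 - 1412/5) + sqrt(-14492) = 128883/5 + 2*I*sqrt(3623)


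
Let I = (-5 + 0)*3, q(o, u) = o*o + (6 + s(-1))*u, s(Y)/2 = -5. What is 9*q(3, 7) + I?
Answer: -186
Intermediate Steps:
s(Y) = -10 (s(Y) = 2*(-5) = -10)
q(o, u) = o² - 4*u (q(o, u) = o*o + (6 - 10)*u = o² - 4*u)
I = -15 (I = -5*3 = -15)
9*q(3, 7) + I = 9*(3² - 4*7) - 15 = 9*(9 - 28) - 15 = 9*(-19) - 15 = -171 - 15 = -186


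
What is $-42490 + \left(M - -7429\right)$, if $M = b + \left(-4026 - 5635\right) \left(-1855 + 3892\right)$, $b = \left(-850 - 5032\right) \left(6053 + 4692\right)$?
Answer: $-82916608$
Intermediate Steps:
$b = -63202090$ ($b = \left(-5882\right) 10745 = -63202090$)
$M = -82881547$ ($M = -63202090 + \left(-4026 - 5635\right) \left(-1855 + 3892\right) = -63202090 - 19679457 = -82881547$)
$-42490 + \left(M - -7429\right) = -42490 - 82874118 = -82916608$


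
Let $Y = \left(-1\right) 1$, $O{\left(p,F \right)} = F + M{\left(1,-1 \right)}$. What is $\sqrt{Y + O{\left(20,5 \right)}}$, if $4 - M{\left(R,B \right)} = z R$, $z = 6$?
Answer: $\sqrt{2} \approx 1.4142$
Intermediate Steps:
$M{\left(R,B \right)} = 4 - 6 R$
$O{\left(p,F \right)} = -2 + F$ ($O{\left(p,F \right)} = F + \left(4 - 6\right) = F - 2 = -2 + F$)
$Y = -1$
$\sqrt{Y + O{\left(20,5 \right)}} = \sqrt{-1 + \left(-2 + 5\right)} = \sqrt{-1 + 3} = \sqrt{2}$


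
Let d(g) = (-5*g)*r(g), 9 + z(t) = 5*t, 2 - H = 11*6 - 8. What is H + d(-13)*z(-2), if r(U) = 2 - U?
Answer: -18581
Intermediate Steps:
H = -56 (H = 2 - (11*6 - 8) = 2 - (66 - 8) = 2 - 1*58 = 2 - 58 = -56)
z(t) = -9 + 5*t
d(g) = -5*g*(2 - g) (d(g) = (-5*g)*(2 - g) = -5*g*(2 - g))
H + d(-13)*z(-2) = -56 + (5*(-13)*(-2 - 13))*(-9 + 5*(-2)) = -56 + (5*(-13)*(-15))*(-9 - 10) = -56 + 975*(-19) = -56 - 18525 = -18581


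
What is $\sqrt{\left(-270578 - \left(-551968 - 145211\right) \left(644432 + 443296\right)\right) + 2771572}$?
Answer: $\sqrt{758343620306} \approx 8.7083 \cdot 10^{5}$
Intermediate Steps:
$\sqrt{\left(-270578 - \left(-551968 - 145211\right) \left(644432 + 443296\right)\right) + 2771572} = \sqrt{\left(-270578 - \left(-697179\right) 1087728\right) + 2771572} = \sqrt{\left(-270578 - -758341119312\right) + 2771572} = \sqrt{\left(-270578 + 758341119312\right) + 2771572} = \sqrt{758340848734 + 2771572} = \sqrt{758343620306}$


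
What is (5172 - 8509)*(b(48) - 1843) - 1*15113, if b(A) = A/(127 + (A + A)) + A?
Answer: 1332220670/223 ≈ 5.9741e+6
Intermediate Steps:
b(A) = A + A/(127 + 2*A) (b(A) = A/(127 + 2*A) + A = A + A/(127 + 2*A))
(5172 - 8509)*(b(48) - 1843) - 1*15113 = (5172 - 8509)*(2*48*(64 + 48)/(127 + 2*48) - 1843) - 1*15113 = -3337*(2*48*112/(127 + 96) - 1843) - 15113 = -3337*(2*48*112/223 - 1843) - 15113 = -3337*(2*48*(1/223)*112 - 1843) - 15113 = -3337*(10752/223 - 1843) - 15113 = -3337*(-400237/223) - 15113 = 1335590869/223 - 15113 = 1332220670/223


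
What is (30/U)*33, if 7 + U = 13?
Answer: 165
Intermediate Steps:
U = 6 (U = -7 + 13 = 6)
(30/U)*33 = (30/6)*33 = (30*(1/6))*33 = 5*33 = 165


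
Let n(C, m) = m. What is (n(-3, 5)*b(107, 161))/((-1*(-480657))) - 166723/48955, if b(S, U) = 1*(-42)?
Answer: -26715619187/7843521145 ≈ -3.4061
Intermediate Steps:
b(S, U) = -42
(n(-3, 5)*b(107, 161))/((-1*(-480657))) - 166723/48955 = (5*(-42))/((-1*(-480657))) - 166723/48955 = -210/480657 - 166723*1/48955 = -210*1/480657 - 166723/48955 = -70/160219 - 166723/48955 = -26715619187/7843521145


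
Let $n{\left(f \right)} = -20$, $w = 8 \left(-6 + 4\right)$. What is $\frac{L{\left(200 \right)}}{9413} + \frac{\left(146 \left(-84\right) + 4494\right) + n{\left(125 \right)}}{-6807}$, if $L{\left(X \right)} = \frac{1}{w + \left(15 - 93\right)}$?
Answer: $\frac{6892756573}{6022983354} \approx 1.1444$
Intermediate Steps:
$w = -16$ ($w = 8 \left(-2\right) = -16$)
$L{\left(X \right)} = - \frac{1}{94}$ ($L{\left(X \right)} = \frac{1}{-16 + \left(15 - 93\right)} = \frac{1}{-16 - 78} = \frac{1}{-94} = - \frac{1}{94}$)
$\frac{L{\left(200 \right)}}{9413} + \frac{\left(146 \left(-84\right) + 4494\right) + n{\left(125 \right)}}{-6807} = - \frac{1}{94 \cdot 9413} + \frac{\left(146 \left(-84\right) + 4494\right) - 20}{-6807} = \left(- \frac{1}{94}\right) \frac{1}{9413} + \left(\left(-12264 + 4494\right) - 20\right) \left(- \frac{1}{6807}\right) = - \frac{1}{884822} + \left(-7770 - 20\right) \left(- \frac{1}{6807}\right) = - \frac{1}{884822} - - \frac{7790}{6807} = - \frac{1}{884822} + \frac{7790}{6807} = \frac{6892756573}{6022983354}$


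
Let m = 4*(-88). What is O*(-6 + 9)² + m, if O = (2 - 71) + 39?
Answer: -622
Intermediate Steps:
m = -352
O = -30 (O = -69 + 39 = -30)
O*(-6 + 9)² + m = -30*(-6 + 9)² - 352 = -30*3² - 352 = -30*9 - 352 = -270 - 352 = -622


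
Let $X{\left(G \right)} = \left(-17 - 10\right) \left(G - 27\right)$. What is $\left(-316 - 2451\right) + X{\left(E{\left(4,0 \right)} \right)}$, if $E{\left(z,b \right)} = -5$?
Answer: $-1903$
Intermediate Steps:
$X{\left(G \right)} = 729 - 27 G$ ($X{\left(G \right)} = - 27 \left(-27 + G\right) = 729 - 27 G$)
$\left(-316 - 2451\right) + X{\left(E{\left(4,0 \right)} \right)} = \left(-316 - 2451\right) + \left(729 - -135\right) = -2767 + \left(729 + 135\right) = -2767 + 864 = -1903$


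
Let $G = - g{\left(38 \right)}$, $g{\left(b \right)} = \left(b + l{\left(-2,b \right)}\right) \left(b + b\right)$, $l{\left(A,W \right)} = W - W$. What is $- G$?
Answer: $2888$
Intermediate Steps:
$l{\left(A,W \right)} = 0$
$g{\left(b \right)} = 2 b^{2}$ ($g{\left(b \right)} = \left(b + 0\right) \left(b + b\right) = b 2 b = 2 b^{2}$)
$G = -2888$ ($G = - 2 \cdot 38^{2} = - 2 \cdot 1444 = \left(-1\right) 2888 = -2888$)
$- G = \left(-1\right) \left(-2888\right) = 2888$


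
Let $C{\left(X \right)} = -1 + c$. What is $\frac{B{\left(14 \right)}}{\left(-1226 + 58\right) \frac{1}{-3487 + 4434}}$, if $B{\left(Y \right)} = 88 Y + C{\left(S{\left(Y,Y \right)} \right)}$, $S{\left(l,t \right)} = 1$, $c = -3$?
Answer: $- \frac{290729}{292} \approx -995.65$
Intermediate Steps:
$C{\left(X \right)} = -4$ ($C{\left(X \right)} = -1 - 3 = -4$)
$B{\left(Y \right)} = -4 + 88 Y$ ($B{\left(Y \right)} = 88 Y - 4 = -4 + 88 Y$)
$\frac{B{\left(14 \right)}}{\left(-1226 + 58\right) \frac{1}{-3487 + 4434}} = \frac{-4 + 88 \cdot 14}{\left(-1226 + 58\right) \frac{1}{-3487 + 4434}} = \frac{-4 + 1232}{\left(-1168\right) \frac{1}{947}} = \frac{1228}{\left(-1168\right) \frac{1}{947}} = \frac{1228}{- \frac{1168}{947}} = 1228 \left(- \frac{947}{1168}\right) = - \frac{290729}{292}$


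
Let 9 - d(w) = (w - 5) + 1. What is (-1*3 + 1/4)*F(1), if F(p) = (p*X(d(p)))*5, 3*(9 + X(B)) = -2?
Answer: 1595/12 ≈ 132.92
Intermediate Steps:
d(w) = 13 - w (d(w) = 9 - ((w - 5) + 1) = 9 - ((-5 + w) + 1) = 9 - (-4 + w) = 9 + (4 - w) = 13 - w)
X(B) = -29/3 (X(B) = -9 + (⅓)*(-2) = -9 - ⅔ = -29/3)
F(p) = -145*p/3 (F(p) = (p*(-29/3))*5 = -29*p/3*5 = -145*p/3)
(-1*3 + 1/4)*F(1) = (-1*3 + 1/4)*(-145/3*1) = (-3 + ¼)*(-145/3) = -11/4*(-145/3) = 1595/12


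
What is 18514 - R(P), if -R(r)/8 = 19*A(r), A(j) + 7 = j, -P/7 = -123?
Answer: 148322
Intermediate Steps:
P = 861 (P = -7*(-123) = 861)
A(j) = -7 + j
R(r) = 1064 - 152*r (R(r) = -152*(-7 + r) = -8*(-133 + 19*r) = 1064 - 152*r)
18514 - R(P) = 18514 - (1064 - 152*861) = 18514 - (1064 - 130872) = 18514 - 1*(-129808) = 18514 + 129808 = 148322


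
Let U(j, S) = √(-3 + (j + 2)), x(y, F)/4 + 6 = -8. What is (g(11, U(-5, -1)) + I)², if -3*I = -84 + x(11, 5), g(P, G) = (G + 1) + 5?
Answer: 24910/9 + 316*I*√6/3 ≈ 2767.8 + 258.01*I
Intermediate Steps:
x(y, F) = -56 (x(y, F) = -24 + 4*(-8) = -24 - 32 = -56)
U(j, S) = √(-1 + j) (U(j, S) = √(-3 + (2 + j)) = √(-1 + j))
g(P, G) = 6 + G (g(P, G) = (1 + G) + 5 = 6 + G)
I = 140/3 (I = -(-84 - 56)/3 = -⅓*(-140) = 140/3 ≈ 46.667)
(g(11, U(-5, -1)) + I)² = ((6 + √(-1 - 5)) + 140/3)² = ((6 + √(-6)) + 140/3)² = ((6 + I*√6) + 140/3)² = (158/3 + I*√6)²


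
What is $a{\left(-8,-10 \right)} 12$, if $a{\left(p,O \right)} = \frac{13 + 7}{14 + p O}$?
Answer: $\frac{120}{47} \approx 2.5532$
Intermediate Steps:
$a{\left(p,O \right)} = \frac{20}{14 + O p}$
$a{\left(-8,-10 \right)} 12 = \frac{20}{14 - -80} \cdot 12 = \frac{20}{14 + 80} \cdot 12 = \frac{20}{94} \cdot 12 = 20 \cdot \frac{1}{94} \cdot 12 = \frac{10}{47} \cdot 12 = \frac{120}{47}$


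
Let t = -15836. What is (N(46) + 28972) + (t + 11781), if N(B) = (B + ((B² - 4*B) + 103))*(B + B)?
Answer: 216369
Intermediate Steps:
N(B) = 2*B*(103 + B² - 3*B) (N(B) = (B + (103 + B² - 4*B))*(2*B) = (103 + B² - 3*B)*(2*B) = 2*B*(103 + B² - 3*B))
(N(46) + 28972) + (t + 11781) = (2*46*(103 + 46² - 3*46) + 28972) + (-15836 + 11781) = (2*46*(103 + 2116 - 138) + 28972) - 4055 = (2*46*2081 + 28972) - 4055 = (191452 + 28972) - 4055 = 220424 - 4055 = 216369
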